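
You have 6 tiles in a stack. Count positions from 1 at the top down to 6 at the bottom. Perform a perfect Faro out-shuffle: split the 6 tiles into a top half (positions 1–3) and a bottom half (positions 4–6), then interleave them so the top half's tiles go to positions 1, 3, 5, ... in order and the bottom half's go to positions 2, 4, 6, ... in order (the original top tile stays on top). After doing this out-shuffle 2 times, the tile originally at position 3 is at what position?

Track the tile's position through each out-shuffle:
3 → 5 → 4

4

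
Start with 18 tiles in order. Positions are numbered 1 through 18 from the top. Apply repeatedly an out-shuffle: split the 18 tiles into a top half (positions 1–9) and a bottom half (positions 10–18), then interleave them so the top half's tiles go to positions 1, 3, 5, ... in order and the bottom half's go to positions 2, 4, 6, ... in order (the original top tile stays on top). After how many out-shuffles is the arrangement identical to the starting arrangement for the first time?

8

The out-shuffle permutes the 18 positions with cycle lengths [1, 1, 8, 8].
Every tile is home exactly when every cycle has completed a whole number of laps, i.e. after lcm(1, 8) = 8 out-shuffles.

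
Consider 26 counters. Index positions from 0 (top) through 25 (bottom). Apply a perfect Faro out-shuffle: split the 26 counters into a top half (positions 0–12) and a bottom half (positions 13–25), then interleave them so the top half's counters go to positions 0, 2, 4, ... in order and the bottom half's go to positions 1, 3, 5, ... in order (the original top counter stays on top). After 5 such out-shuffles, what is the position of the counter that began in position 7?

Track the counter's position through each out-shuffle:
7 → 14 → 3 → 6 → 12 → 24

24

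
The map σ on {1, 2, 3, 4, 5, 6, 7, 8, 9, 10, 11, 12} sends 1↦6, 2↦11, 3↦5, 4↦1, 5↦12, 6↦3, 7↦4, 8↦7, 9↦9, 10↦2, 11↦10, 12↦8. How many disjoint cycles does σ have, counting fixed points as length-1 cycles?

Cycle decomposition: (1 6 3 5 12 8 7 4) (2 11 10) (9).
3 cycles.

3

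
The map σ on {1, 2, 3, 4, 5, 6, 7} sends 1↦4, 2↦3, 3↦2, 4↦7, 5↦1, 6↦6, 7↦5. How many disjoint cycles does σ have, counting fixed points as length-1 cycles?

Cycle decomposition: (1 4 7 5) (2 3) (6).
3 cycles.

3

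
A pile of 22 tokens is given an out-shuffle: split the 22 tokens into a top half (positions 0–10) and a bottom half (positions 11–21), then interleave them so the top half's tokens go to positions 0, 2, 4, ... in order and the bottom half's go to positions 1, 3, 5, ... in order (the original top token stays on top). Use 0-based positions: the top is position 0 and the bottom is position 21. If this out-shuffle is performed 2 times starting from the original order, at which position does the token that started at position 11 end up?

Track the token's position through each out-shuffle:
11 → 1 → 2

2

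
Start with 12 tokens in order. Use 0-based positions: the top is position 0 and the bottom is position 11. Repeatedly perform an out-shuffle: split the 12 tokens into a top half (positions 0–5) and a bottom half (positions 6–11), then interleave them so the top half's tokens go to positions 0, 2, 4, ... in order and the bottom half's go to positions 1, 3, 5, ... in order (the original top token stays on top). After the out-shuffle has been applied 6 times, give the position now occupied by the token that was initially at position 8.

6

Track the token's position through each out-shuffle:
8 → 5 → 10 → 9 → 7 → 3 → 6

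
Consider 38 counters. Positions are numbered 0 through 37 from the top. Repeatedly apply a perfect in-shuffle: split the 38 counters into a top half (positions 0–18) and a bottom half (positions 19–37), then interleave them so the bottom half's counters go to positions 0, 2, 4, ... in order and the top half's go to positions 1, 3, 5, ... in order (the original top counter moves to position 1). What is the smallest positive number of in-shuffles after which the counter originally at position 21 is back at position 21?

12

Follow position 21 under repeated in-shuffles:
21 → 4 → 9 → 19 → 0 → 1 → 3 → 7 → 15 → 31 → 24 → 10 → 21
It first returns after 12 in-shuffles.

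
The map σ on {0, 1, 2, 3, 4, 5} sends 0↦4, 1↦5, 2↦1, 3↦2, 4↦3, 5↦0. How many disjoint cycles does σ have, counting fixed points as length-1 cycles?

1

Cycle decomposition: (0 4 3 2 1 5).
1 cycle.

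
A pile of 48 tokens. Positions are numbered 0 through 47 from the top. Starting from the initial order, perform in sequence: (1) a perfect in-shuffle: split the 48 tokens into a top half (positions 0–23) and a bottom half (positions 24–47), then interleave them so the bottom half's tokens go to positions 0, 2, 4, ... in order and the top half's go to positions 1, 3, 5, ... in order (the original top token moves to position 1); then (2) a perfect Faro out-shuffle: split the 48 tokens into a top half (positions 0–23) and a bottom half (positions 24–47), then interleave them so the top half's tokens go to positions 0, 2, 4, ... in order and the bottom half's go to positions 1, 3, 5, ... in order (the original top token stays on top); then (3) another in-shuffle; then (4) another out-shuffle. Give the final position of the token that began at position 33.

1

Track the token from position 33 forward through each operation:
  after op 1 (in-shuffle): 33 → 18
  after op 2 (out-shuffle): 18 → 36
  after op 3 (in-shuffle): 36 → 24
  after op 4 (out-shuffle): 24 → 1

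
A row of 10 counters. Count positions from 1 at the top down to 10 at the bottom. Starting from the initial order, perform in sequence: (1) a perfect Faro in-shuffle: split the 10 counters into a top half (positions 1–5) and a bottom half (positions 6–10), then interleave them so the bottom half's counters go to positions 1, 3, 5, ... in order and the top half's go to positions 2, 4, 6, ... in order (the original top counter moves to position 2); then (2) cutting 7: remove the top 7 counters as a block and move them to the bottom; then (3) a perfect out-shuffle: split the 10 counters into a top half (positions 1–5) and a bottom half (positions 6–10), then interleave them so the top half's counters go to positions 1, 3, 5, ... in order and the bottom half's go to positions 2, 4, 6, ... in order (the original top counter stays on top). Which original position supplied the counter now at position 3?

10

Undo the operations in reverse order, starting from position 3:
  undo op 3 (out-shuffle, from top half): 3 ← 2
  undo op 2 (cut 7): 2 ← 9
  undo op 1 (in-shuffle, from bottom half): 9 ← 10
So the counter at position 3 came from original position 10.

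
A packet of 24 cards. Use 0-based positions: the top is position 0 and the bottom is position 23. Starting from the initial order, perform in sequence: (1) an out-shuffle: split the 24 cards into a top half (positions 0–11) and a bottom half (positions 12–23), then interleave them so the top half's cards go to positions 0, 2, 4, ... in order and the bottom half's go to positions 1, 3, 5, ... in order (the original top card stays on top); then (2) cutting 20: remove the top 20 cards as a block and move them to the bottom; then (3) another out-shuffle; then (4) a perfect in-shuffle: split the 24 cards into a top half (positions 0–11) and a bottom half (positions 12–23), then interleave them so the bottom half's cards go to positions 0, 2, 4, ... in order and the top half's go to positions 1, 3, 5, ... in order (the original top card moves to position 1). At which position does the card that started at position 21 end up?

22

Track the card from position 21 forward through each operation:
  after op 1 (out-shuffle): 21 → 19
  after op 2 (cut 20): 19 → 23
  after op 3 (out-shuffle): 23 → 23
  after op 4 (in-shuffle): 23 → 22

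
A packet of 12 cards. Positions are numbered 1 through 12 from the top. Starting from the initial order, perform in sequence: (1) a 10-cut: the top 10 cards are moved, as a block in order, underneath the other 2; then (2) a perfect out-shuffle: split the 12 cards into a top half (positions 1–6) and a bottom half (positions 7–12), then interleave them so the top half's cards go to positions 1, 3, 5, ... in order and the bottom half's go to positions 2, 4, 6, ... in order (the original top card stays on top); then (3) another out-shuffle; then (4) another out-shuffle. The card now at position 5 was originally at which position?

5

Undo the operations in reverse order, starting from position 5:
  undo op 4 (out-shuffle, from top half): 5 ← 3
  undo op 3 (out-shuffle, from top half): 3 ← 2
  undo op 2 (out-shuffle, from bottom half): 2 ← 7
  undo op 1 (cut 10): 7 ← 5
So the card at position 5 came from original position 5.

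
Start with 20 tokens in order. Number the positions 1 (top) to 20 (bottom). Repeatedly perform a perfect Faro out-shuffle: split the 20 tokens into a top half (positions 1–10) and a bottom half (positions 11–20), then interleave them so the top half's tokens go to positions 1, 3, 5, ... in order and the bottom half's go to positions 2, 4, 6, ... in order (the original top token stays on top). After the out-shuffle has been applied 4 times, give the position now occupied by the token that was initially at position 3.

Track the token's position through each out-shuffle:
3 → 5 → 9 → 17 → 14

14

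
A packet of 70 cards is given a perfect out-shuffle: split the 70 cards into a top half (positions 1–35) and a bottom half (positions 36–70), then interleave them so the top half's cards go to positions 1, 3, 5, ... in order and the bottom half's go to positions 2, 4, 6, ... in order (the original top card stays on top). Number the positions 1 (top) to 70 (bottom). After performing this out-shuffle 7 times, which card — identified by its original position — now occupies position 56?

30

Work backwards from position 56, undoing one out-shuffle at a time:
56 ← 63 ← 32 ← 51 ← 26 ← 48 ← 59 ← 30
So the card now at position 56 started at position 30.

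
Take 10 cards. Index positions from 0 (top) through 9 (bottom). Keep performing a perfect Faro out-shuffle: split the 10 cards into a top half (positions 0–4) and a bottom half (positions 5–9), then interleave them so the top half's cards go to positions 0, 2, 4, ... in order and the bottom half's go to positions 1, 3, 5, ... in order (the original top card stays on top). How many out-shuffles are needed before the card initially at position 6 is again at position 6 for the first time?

Follow position 6 under repeated out-shuffles:
6 → 3 → 6
It first returns after 2 out-shuffles.

2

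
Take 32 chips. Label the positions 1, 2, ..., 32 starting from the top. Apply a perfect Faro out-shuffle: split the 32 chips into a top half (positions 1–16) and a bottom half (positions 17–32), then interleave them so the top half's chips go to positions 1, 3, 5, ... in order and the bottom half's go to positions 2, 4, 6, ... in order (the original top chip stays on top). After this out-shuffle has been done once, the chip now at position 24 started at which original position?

Work backwards from position 24, undoing one out-shuffle at a time:
24 ← 28
So the chip now at position 24 started at position 28.

28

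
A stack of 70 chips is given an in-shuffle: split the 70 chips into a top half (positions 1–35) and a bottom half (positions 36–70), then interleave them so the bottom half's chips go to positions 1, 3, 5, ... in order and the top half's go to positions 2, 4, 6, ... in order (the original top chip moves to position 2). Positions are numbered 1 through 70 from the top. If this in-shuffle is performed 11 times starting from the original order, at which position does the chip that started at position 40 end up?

57

Track the chip's position through each in-shuffle:
40 → 9 → 18 → 36 → 1 → 2 → 4 → 8 → 16 → 32 → 64 → 57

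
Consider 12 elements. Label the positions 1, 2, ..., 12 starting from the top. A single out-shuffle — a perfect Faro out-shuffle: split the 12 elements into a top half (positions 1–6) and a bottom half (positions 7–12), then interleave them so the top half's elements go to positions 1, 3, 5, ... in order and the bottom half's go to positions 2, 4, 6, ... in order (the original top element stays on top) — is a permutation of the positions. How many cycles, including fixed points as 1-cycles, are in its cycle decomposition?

Trace each unvisited position around until it returns:
(1) (2 3 5 9 6 11 10 8 4 7) (12)
3 cycles in total.

3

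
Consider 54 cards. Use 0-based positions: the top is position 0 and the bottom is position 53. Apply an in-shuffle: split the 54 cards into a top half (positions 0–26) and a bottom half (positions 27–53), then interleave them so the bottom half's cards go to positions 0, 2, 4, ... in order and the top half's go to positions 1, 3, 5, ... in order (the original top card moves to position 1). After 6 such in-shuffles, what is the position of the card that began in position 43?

10

Track the card's position through each in-shuffle:
43 → 32 → 10 → 21 → 43 → 32 → 10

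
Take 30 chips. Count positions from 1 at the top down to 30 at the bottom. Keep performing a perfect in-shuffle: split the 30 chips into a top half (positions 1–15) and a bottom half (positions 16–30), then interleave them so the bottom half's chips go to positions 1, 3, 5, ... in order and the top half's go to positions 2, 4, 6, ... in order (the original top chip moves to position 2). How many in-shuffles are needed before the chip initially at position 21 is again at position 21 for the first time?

Follow position 21 under repeated in-shuffles:
21 → 11 → 22 → 13 → 26 → 21
It first returns after 5 in-shuffles.

5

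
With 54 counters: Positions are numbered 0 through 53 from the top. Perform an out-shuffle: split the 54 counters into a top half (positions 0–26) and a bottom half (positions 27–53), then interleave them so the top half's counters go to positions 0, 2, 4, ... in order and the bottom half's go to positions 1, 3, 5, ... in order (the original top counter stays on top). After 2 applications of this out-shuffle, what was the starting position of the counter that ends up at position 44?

11

Work backwards from position 44, undoing one out-shuffle at a time:
44 ← 22 ← 11
So the counter now at position 44 started at position 11.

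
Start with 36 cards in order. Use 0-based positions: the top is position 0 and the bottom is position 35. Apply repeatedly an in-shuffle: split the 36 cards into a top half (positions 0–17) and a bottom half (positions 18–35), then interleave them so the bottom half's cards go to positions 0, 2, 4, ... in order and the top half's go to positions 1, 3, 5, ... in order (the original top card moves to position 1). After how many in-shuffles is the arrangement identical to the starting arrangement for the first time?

36

The in-shuffle permutes the 36 positions with cycle lengths [36].
Every card is home exactly when every cycle has completed a whole number of laps, i.e. after lcm(36) = 36 in-shuffles.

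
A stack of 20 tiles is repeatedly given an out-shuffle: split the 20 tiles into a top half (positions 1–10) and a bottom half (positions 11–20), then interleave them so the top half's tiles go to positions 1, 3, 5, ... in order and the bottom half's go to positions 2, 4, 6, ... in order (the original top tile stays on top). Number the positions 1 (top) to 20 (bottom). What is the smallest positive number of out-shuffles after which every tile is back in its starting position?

18

The out-shuffle permutes the 20 positions with cycle lengths [1, 1, 18].
Every tile is home exactly when every cycle has completed a whole number of laps, i.e. after lcm(1, 18) = 18 out-shuffles.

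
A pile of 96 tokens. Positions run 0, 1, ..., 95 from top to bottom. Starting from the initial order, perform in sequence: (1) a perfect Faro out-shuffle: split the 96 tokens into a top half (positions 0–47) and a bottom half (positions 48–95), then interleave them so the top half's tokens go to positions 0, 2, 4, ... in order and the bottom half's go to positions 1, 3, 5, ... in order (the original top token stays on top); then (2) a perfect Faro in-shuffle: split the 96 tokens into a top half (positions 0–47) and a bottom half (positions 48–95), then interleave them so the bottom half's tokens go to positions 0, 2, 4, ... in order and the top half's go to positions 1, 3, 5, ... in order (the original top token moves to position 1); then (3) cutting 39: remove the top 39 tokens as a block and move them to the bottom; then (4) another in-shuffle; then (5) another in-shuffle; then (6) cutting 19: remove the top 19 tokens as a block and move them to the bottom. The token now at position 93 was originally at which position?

52

Undo the operations in reverse order, starting from position 93:
  undo op 6 (cut 19): 93 ← 16
  undo op 5 (in-shuffle, from bottom half): 16 ← 56
  undo op 4 (in-shuffle, from bottom half): 56 ← 76
  undo op 3 (cut 39): 76 ← 19
  undo op 2 (in-shuffle, from top half): 19 ← 9
  undo op 1 (out-shuffle, from bottom half): 9 ← 52
So the token at position 93 came from original position 52.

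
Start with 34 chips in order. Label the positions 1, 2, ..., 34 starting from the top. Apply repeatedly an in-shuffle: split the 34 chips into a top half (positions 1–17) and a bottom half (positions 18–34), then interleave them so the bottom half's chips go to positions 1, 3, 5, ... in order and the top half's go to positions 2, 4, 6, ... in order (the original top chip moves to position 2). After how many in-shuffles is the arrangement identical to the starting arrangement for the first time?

The in-shuffle permutes the 34 positions with cycle lengths [3, 3, 4, 12, 12].
Every chip is home exactly when every cycle has completed a whole number of laps, i.e. after lcm(3, 4, 12) = 12 in-shuffles.

12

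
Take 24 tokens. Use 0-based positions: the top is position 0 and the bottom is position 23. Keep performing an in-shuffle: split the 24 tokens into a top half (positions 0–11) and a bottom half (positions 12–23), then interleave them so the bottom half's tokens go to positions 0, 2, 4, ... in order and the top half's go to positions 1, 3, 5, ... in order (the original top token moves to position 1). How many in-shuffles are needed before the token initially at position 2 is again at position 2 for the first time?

Follow position 2 under repeated in-shuffles:
2 → 5 → 11 → 23 → 22 → 20 → 16 → 8 → 17 → 10 → 21 → 18 → 12 → 0 → 1 → 3 → 7 → 15 → 6 → 13 → 2
It first returns after 20 in-shuffles.

20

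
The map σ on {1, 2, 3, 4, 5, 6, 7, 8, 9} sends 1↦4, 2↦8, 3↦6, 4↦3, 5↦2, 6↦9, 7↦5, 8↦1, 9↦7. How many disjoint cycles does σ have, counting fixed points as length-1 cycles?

1

Cycle decomposition: (1 4 3 6 9 7 5 2 8).
1 cycle.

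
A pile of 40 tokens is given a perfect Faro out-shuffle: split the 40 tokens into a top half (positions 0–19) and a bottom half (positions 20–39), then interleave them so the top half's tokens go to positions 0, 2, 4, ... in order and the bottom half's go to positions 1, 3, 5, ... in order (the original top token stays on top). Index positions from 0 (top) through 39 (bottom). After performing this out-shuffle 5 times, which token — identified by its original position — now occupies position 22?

Work backwards from position 22, undoing one out-shuffle at a time:
22 ← 11 ← 25 ← 32 ← 16 ← 8
So the token now at position 22 started at position 8.

8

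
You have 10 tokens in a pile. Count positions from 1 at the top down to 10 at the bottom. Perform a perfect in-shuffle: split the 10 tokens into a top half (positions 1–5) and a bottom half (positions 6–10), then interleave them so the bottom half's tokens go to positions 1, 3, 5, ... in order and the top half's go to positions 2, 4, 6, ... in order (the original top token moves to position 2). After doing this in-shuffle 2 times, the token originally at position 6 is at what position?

Track the token's position through each in-shuffle:
6 → 1 → 2

2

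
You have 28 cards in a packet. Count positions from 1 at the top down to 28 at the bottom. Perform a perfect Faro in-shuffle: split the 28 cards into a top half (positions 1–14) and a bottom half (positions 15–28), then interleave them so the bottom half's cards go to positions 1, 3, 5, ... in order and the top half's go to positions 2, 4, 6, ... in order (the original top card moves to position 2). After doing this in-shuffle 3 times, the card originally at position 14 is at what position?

25

Track the card's position through each in-shuffle:
14 → 28 → 27 → 25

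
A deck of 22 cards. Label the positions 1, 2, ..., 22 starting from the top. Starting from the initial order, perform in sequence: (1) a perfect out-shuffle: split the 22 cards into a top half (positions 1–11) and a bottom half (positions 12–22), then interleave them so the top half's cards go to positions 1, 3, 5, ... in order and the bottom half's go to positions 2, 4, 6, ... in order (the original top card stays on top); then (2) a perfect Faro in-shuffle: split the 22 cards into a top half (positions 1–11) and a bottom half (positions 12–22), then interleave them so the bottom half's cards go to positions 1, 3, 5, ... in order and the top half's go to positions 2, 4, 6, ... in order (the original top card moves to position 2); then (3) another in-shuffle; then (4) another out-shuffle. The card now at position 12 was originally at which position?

16

Undo the operations in reverse order, starting from position 12:
  undo op 4 (out-shuffle, from bottom half): 12 ← 17
  undo op 3 (in-shuffle, from bottom half): 17 ← 20
  undo op 2 (in-shuffle, from top half): 20 ← 10
  undo op 1 (out-shuffle, from bottom half): 10 ← 16
So the card at position 12 came from original position 16.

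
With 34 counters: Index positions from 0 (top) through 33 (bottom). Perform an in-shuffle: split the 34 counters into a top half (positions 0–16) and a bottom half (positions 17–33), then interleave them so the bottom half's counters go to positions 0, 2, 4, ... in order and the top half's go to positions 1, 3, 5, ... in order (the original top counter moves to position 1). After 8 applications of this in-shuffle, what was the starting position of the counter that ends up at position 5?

Work backwards from position 5, undoing one in-shuffle at a time:
5 ← 2 ← 18 ← 26 ← 30 ← 32 ← 33 ← 16 ← 25
So the counter now at position 5 started at position 25.

25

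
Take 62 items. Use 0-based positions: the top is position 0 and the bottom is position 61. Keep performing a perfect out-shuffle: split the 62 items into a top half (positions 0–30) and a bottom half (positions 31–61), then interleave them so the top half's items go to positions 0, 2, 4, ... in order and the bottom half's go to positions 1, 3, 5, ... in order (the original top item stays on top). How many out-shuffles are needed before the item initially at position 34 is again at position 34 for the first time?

Follow position 34 under repeated out-shuffles:
34 → 7 → 14 → 28 → 56 → 51 → 41 → 21 → ... → 34 (length 60)
It first returns after 60 out-shuffles.

60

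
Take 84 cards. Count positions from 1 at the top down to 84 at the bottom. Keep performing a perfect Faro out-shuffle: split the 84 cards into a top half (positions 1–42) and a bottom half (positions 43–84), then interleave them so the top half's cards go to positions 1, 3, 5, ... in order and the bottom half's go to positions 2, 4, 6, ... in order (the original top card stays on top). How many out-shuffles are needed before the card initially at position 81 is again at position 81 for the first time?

82

Follow position 81 under repeated out-shuffles:
81 → 78 → 72 → 60 → 36 → 71 → 58 → 32 → ... → 81 (length 82)
It first returns after 82 out-shuffles.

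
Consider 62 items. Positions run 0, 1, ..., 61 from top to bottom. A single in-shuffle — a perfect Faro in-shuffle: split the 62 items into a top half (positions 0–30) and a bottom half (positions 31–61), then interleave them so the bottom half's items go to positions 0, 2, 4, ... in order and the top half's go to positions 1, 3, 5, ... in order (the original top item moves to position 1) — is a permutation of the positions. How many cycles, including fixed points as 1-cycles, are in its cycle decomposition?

Trace each unvisited position around until it returns:
(0 1 3 7 15 31) (2 5 11 23 47 32) (4 9 19 39 16 33) (6 13 27 55 48 34) (8 17 35) (10 21 43 24 49 36) (12 25 51 40 18 37) (14 29 59 56 50 38) ... plus 4 more
12 cycles in total.

12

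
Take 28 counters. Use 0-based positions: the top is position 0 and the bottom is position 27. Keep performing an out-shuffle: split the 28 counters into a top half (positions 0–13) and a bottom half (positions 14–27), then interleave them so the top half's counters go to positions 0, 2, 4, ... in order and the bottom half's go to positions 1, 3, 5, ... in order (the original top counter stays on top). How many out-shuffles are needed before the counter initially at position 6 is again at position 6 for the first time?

6

Follow position 6 under repeated out-shuffles:
6 → 12 → 24 → 21 → 15 → 3 → 6
It first returns after 6 out-shuffles.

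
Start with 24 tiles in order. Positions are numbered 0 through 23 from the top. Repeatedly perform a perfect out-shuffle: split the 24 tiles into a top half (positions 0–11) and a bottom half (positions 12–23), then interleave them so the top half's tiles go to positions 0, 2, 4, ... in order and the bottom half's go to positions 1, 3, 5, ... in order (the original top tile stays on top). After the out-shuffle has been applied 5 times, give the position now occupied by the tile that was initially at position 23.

Position 23 is a fixed point of every out-shuffle, so the tile never moves.

23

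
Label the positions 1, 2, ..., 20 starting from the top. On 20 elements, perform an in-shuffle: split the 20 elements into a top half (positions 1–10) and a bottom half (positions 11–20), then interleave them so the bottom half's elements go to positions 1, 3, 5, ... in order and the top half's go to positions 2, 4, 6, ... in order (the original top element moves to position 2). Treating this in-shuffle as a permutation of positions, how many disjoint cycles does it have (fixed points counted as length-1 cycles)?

Trace each unvisited position around until it returns:
(1 2 4 8 16 11) (3 6 12) (5 10 20 19 17 13) (7 14) (9 18 15)
5 cycles in total.

5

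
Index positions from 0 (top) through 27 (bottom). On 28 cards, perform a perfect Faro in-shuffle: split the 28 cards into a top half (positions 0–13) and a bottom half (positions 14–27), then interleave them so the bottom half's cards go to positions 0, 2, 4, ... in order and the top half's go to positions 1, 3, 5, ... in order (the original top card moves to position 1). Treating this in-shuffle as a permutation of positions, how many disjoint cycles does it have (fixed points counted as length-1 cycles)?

1

Trace each unvisited position around until it returns:
(0 1 3 7 15 2 ... len 28)
1 cycle in total.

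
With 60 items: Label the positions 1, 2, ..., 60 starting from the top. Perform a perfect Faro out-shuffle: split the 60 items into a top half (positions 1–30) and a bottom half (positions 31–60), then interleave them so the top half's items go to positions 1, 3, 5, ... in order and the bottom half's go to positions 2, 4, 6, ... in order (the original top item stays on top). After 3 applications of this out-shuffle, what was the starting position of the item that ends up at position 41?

6

Work backwards from position 41, undoing one out-shuffle at a time:
41 ← 21 ← 11 ← 6
So the item now at position 41 started at position 6.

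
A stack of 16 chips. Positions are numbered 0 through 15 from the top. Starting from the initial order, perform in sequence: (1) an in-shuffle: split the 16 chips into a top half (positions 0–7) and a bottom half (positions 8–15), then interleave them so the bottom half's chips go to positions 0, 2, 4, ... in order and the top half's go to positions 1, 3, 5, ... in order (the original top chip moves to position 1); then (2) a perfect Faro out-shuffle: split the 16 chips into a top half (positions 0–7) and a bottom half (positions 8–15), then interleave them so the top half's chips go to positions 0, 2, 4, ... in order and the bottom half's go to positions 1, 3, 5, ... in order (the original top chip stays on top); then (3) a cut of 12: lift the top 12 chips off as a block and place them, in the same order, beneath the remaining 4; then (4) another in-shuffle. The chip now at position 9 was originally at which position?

8

Undo the operations in reverse order, starting from position 9:
  undo op 4 (in-shuffle, from top half): 9 ← 4
  undo op 3 (cut 12): 4 ← 0
  undo op 2 (out-shuffle, from top half): 0 ← 0
  undo op 1 (in-shuffle, from bottom half): 0 ← 8
So the chip at position 9 came from original position 8.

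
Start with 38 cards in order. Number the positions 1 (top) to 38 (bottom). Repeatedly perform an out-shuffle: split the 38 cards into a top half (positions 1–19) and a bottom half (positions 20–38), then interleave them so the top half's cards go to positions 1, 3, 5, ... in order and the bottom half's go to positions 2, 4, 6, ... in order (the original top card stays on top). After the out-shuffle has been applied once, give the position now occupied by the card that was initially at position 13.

Track the card's position through each out-shuffle:
13 → 25

25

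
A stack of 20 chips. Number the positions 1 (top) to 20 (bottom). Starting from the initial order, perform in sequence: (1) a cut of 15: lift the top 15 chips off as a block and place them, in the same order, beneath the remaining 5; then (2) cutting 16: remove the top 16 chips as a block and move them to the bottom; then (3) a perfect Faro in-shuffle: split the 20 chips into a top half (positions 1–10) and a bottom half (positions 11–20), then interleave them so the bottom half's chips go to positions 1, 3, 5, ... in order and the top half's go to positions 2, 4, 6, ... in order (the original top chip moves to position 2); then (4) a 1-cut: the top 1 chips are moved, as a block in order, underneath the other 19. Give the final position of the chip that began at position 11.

18

Track the chip from position 11 forward through each operation:
  after op 1 (cut 15): 11 → 16
  after op 2 (cut 16): 16 → 20
  after op 3 (in-shuffle): 20 → 19
  after op 4 (cut 1): 19 → 18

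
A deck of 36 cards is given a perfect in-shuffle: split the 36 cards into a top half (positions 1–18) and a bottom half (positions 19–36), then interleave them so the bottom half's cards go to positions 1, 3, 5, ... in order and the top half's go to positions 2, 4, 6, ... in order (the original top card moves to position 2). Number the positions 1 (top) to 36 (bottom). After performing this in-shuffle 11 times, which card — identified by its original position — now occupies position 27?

22

Work backwards from position 27, undoing one in-shuffle at a time:
27 ← 32 ← 16 ← 8 ← 4 ← 2 ← 1 ← 19 ← 28 ← 14 ← 7 ← 22
So the card now at position 27 started at position 22.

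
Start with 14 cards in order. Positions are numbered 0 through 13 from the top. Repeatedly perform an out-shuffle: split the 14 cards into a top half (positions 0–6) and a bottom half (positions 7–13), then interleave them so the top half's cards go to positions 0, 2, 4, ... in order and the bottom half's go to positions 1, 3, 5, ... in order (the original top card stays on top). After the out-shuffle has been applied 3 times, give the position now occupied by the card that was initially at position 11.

10

Track the card's position through each out-shuffle:
11 → 9 → 5 → 10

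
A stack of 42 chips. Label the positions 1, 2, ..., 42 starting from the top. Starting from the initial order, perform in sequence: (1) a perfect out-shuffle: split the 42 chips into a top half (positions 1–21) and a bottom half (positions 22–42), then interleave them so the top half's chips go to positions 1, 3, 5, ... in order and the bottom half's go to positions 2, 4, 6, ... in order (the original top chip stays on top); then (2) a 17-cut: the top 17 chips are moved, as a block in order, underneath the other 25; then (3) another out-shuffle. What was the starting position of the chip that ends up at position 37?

39

Undo the operations in reverse order, starting from position 37:
  undo op 3 (out-shuffle, from top half): 37 ← 19
  undo op 2 (cut 17): 19 ← 36
  undo op 1 (out-shuffle, from bottom half): 36 ← 39
So the chip at position 37 came from original position 39.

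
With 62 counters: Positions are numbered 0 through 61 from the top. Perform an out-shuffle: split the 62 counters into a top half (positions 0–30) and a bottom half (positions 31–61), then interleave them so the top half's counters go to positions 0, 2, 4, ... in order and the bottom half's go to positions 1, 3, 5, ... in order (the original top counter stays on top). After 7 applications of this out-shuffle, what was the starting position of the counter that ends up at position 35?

Work backwards from position 35, undoing one out-shuffle at a time:
35 ← 48 ← 24 ← 12 ← 6 ← 3 ← 32 ← 16
So the counter now at position 35 started at position 16.

16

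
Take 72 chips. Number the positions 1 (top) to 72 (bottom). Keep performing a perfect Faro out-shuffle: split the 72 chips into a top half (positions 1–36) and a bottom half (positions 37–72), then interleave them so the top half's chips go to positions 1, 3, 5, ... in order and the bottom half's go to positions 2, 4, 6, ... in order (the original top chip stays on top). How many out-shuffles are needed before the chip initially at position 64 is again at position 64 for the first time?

Follow position 64 under repeated out-shuffles:
64 → 56 → 40 → 8 → 15 → 29 → 57 → 42 → ... → 64 (length 35)
It first returns after 35 out-shuffles.

35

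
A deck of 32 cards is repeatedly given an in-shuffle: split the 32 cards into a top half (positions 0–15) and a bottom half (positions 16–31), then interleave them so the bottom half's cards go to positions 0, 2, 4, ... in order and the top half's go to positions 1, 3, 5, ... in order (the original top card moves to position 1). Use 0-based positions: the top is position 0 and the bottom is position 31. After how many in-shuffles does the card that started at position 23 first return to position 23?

10

Follow position 23 under repeated in-shuffles:
23 → 14 → 29 → 26 → 20 → 8 → 17 → 2 → 5 → 11 → 23
It first returns after 10 in-shuffles.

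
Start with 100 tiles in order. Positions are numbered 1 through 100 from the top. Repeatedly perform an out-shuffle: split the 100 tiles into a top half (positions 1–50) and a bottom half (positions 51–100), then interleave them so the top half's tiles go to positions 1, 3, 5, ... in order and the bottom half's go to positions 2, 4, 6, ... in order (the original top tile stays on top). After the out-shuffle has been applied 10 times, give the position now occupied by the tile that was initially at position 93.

Track the tile's position through each out-shuffle:
93 → 86 → 72 → 44 → 87 → 74 → 48 → 95 → 90 → 80 → 60

60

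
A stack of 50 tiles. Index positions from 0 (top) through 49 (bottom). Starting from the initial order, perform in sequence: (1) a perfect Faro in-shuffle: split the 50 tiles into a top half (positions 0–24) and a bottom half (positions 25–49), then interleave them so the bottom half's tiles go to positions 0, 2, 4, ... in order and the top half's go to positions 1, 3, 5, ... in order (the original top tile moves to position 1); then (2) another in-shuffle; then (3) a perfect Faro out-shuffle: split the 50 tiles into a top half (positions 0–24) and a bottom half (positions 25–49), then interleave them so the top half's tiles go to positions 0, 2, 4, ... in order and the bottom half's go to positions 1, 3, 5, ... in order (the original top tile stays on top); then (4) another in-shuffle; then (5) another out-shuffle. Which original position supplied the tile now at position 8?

47

Undo the operations in reverse order, starting from position 8:
  undo op 5 (out-shuffle, from top half): 8 ← 4
  undo op 4 (in-shuffle, from bottom half): 4 ← 27
  undo op 3 (out-shuffle, from bottom half): 27 ← 38
  undo op 2 (in-shuffle, from bottom half): 38 ← 44
  undo op 1 (in-shuffle, from bottom half): 44 ← 47
So the tile at position 8 came from original position 47.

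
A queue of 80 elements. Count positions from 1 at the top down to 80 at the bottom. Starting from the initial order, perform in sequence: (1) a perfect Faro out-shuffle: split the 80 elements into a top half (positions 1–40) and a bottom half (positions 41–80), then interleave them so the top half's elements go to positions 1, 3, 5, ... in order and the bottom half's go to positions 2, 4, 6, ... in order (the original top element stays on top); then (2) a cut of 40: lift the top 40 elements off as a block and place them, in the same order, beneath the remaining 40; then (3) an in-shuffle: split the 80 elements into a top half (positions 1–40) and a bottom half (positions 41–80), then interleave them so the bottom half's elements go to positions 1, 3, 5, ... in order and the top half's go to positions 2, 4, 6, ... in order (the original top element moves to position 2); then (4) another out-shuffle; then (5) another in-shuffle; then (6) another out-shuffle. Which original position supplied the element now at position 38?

Undo the operations in reverse order, starting from position 38:
  undo op 6 (out-shuffle, from bottom half): 38 ← 59
  undo op 5 (in-shuffle, from bottom half): 59 ← 70
  undo op 4 (out-shuffle, from bottom half): 70 ← 75
  undo op 3 (in-shuffle, from bottom half): 75 ← 78
  undo op 2 (cut 40): 78 ← 38
  undo op 1 (out-shuffle, from bottom half): 38 ← 59
So the element at position 38 came from original position 59.

59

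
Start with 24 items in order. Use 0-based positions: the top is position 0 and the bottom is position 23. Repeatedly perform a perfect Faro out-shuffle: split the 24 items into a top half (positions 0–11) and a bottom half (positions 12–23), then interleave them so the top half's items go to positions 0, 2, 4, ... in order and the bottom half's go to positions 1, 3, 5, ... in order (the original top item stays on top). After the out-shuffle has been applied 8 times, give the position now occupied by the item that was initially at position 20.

Track the item's position through each out-shuffle:
20 → 17 → 11 → 22 → 21 → 19 → 15 → 7 → 14

14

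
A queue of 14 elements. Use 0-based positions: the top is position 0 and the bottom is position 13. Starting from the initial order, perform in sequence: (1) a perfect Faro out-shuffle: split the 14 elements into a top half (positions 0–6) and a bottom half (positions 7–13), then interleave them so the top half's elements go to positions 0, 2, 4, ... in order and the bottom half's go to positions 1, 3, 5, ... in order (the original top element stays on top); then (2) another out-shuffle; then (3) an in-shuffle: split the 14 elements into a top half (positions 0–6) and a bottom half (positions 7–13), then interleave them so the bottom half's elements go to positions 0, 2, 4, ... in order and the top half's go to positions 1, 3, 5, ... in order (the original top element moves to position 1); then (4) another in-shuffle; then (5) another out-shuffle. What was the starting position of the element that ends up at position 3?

11

Undo the operations in reverse order, starting from position 3:
  undo op 5 (out-shuffle, from bottom half): 3 ← 8
  undo op 4 (in-shuffle, from bottom half): 8 ← 11
  undo op 3 (in-shuffle, from top half): 11 ← 5
  undo op 2 (out-shuffle, from bottom half): 5 ← 9
  undo op 1 (out-shuffle, from bottom half): 9 ← 11
So the element at position 3 came from original position 11.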